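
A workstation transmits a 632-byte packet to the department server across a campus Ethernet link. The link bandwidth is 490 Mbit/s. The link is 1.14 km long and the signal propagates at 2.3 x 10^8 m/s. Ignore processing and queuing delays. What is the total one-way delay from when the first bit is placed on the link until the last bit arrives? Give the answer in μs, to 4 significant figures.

L = 632 × 8 = 5056 bits.
Transmission delay = L/R = 5056 / 490000000 = 10.3184 μs.
Propagation delay = d/s = 1140 m / 2.3e+08 m/s = 4.95652 μs.
Total = 15.27 μs.

15.27 μs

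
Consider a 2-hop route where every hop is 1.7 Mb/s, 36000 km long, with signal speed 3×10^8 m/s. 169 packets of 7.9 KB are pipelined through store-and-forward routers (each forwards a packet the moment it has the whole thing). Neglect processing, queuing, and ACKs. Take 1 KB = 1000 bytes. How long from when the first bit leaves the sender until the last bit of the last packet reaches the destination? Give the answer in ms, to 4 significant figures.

6560 ms

Per-hop transmission t_tx = L/R = 63200/1700000 = 37.1765 ms.
Per-hop propagation t_prop = 36000000/300000000 = 120 ms.
Pipeline fill: first packet needs 2·t_tx to clear all hops; remaining 168 packets each add one t_tx.
Total = (2+169-1)·t_tx + 2·t_prop = 170·37.1765 + 2·120 = 6560 ms.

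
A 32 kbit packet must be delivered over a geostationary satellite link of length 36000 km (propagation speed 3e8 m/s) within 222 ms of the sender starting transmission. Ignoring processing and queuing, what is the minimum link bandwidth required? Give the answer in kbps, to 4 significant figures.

313.7 kbps

Propagation delay = 36000000 / 300000000 = 120 ms.
Transmission budget = 222 − 120 = 102 ms.
R ≥ L / t_tx = 32000 bits / 0.102 s = 313.7 kbps.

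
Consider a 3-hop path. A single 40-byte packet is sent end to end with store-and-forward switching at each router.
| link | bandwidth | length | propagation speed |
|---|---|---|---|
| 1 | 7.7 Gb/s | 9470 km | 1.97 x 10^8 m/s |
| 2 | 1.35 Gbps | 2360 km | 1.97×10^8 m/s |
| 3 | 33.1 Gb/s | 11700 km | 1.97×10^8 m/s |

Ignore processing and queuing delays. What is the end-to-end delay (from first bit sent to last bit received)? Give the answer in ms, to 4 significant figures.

L = 40 × 8 = 320 bits.
Transmission delays (L/R per hop): 4.15584e-05, 0.000237037, 9.66767e-06 ms; sum = 0.000288263 ms.
Propagation delays (d/s per hop): 48.0711, 11.9797, 59.3909 ms; sum = 119.442 ms.
End-to-end = 119.4 ms.

119.4 ms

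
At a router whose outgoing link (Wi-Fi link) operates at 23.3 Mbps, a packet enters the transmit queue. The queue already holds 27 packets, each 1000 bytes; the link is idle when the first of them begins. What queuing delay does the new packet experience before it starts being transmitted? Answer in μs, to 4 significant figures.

9270 μs

Each queued packet: L/R = 8000/23300000 = 343.348 μs.
27 queued → 9270.39 μs.
Queuing delay = 9270 μs.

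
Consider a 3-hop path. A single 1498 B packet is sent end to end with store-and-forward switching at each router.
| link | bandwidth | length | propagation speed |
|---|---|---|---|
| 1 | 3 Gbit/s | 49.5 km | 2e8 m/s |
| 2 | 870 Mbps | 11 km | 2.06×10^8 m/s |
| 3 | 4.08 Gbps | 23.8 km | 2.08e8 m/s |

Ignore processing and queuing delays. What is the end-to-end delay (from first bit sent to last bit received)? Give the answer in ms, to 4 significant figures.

0.4360 ms

L = 1498 × 8 = 11984 bits.
Transmission delays (L/R per hop): 0.00399467, 0.0137747, 0.00293725 ms; sum = 0.0207066 ms.
Propagation delays (d/s per hop): 0.2475, 0.0533981, 0.114423 ms; sum = 0.415321 ms.
End-to-end = 0.4360 ms.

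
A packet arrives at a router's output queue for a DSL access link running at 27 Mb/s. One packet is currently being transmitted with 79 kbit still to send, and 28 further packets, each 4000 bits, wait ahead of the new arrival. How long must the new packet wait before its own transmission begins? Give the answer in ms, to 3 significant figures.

7.07 ms

Each queued packet: L/R = 4000/27000000 = 0.148148 ms.
28 queued → 4.14815 ms.
Plus remaining 79000 bits of current packet: 2.92593 ms.
Queuing delay = 7.07 ms.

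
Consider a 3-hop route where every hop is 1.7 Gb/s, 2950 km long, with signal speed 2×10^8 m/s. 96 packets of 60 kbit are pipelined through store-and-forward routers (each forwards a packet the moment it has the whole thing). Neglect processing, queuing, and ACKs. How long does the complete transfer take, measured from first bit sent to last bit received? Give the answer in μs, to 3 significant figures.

Per-hop transmission t_tx = L/R = 60000/1700000000 = 35.2941 μs.
Per-hop propagation t_prop = 2950000/200000000 = 14750 μs.
Pipeline fill: first packet needs 3·t_tx to clear all hops; remaining 95 packets each add one t_tx.
Total = (3+96-1)·t_tx + 3·t_prop = 98·35.2941 + 3·14750 = 47700 μs.

47700 μs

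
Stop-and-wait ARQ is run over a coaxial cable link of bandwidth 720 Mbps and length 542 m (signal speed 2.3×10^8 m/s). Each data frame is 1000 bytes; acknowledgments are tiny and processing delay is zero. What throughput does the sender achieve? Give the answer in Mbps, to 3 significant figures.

t_tx = L/R = 8000/720000000 = 1.11111e-05 s.
t_prop = 542/2.3e+08 = 2.35652e-06 s; RTT = 4.71304e-06 s.
Cycle = t_tx + RTT = 1.58242e-05 s.
Throughput = L / cycle = 8000 / 1.58242e-05 = 506 Mbps.

506 Mbps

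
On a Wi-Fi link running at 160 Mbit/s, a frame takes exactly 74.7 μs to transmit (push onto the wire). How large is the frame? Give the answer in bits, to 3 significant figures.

L = R × t_tx = 160000000 b/s × 7.47e-05 s = 11952 bits.

12000 bits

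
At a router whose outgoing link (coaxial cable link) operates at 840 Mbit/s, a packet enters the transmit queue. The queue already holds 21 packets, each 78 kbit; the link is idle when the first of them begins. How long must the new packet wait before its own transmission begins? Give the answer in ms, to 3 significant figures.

Each queued packet: L/R = 78000/840000000 = 0.0928571 ms.
21 queued → 1.95 ms.
Queuing delay = 1.95 ms.

1.95 ms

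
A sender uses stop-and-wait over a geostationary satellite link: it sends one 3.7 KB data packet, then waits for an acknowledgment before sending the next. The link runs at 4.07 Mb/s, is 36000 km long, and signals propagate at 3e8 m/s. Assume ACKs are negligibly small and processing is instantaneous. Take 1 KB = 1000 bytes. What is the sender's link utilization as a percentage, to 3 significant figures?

2.94 %

t_tx = L/R = 29600/4.07e+06 = 0.00727273 s.
t_prop = 36000000/300000000 = 0.12 s; RTT = 0.24 s.
Cycle = t_tx + RTT = 0.247273 s.
Utilization = t_tx / cycle = 0.00727273/0.247273 = 2.94 %.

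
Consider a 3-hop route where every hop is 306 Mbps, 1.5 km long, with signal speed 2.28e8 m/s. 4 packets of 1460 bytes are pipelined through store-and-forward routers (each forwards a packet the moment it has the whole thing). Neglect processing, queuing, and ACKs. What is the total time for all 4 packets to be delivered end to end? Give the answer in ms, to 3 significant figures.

Per-hop transmission t_tx = L/R = 11680/306000000 = 0.0381699 ms.
Per-hop propagation t_prop = 1500/2.28e+08 = 0.00657895 ms.
Pipeline fill: first packet needs 3·t_tx to clear all hops; remaining 3 packets each add one t_tx.
Total = (3+4-1)·t_tx + 3·t_prop = 6·0.0381699 + 3·0.00657895 = 0.249 ms.

0.249 ms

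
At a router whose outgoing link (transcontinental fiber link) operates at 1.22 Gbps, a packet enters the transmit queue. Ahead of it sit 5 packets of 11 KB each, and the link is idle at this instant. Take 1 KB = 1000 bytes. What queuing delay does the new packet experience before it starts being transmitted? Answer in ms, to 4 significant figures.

Each queued packet: L/R = 88000/1220000000 = 0.0721311 ms.
5 queued → 0.360656 ms.
Queuing delay = 0.3607 ms.

0.3607 ms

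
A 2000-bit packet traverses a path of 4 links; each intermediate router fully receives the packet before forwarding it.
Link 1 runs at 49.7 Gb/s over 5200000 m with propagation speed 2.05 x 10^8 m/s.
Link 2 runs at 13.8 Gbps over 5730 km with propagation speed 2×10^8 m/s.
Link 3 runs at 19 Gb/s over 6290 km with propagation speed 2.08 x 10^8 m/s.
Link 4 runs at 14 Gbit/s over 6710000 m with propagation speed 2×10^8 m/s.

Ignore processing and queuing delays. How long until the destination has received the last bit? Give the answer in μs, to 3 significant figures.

118000 μs

Transmission delays (L/R per hop): 0.0402414, 0.144928, 0.105263, 0.142857 μs; sum = 0.433289 μs.
Propagation delays (d/s per hop): 25365.9, 28650, 30240.4, 33550 μs; sum = 117806 μs.
End-to-end = 118000 μs.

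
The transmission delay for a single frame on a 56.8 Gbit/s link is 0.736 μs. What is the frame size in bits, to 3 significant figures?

41800 bits

L = R × t_tx = 56800000000 b/s × 7.36e-07 s = 41804.8 bits.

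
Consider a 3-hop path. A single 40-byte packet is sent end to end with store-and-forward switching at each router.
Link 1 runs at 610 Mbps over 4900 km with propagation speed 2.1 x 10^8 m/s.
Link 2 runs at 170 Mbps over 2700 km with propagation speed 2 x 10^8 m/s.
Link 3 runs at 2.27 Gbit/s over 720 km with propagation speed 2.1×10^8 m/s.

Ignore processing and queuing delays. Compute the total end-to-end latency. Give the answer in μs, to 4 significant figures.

L = 40 × 8 = 320 bits.
Transmission delays (L/R per hop): 0.52459, 1.88235, 0.140969 μs; sum = 2.54791 μs.
Propagation delays (d/s per hop): 23333.3, 13500, 3428.57 μs; sum = 40261.9 μs.
End-to-end = 40260 μs.

40260 μs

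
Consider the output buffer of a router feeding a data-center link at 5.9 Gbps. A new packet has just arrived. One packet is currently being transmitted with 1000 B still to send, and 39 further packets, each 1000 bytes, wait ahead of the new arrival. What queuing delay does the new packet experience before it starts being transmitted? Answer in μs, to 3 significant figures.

Each queued packet: L/R = 8000/5900000000 = 1.35593 μs.
39 queued → 52.8814 μs.
Plus remaining 8000 bits of current packet: 1.35593 μs.
Queuing delay = 54.2 μs.

54.2 μs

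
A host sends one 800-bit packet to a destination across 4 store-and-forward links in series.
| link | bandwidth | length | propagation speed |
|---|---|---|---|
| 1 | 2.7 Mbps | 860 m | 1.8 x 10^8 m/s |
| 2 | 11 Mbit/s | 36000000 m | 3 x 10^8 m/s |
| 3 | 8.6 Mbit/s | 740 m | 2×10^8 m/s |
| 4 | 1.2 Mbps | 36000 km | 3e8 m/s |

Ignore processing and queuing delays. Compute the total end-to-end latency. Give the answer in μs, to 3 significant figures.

Transmission delays (L/R per hop): 296.296, 72.7273, 93.0233, 666.667 μs; sum = 1128.71 μs.
Propagation delays (d/s per hop): 4.77778, 120000, 3.7, 120000 μs; sum = 240008 μs.
End-to-end = 241000 μs.

241000 μs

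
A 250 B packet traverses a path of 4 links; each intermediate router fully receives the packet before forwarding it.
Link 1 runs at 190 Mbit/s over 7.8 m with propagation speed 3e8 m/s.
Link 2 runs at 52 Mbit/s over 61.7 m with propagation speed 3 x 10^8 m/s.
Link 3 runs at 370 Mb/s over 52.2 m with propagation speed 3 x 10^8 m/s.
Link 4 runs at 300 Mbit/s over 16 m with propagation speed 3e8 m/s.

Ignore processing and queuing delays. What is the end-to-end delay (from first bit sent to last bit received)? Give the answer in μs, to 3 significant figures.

L = 250 × 8 = 2000 bits.
Transmission delays (L/R per hop): 10.5263, 38.4615, 5.40541, 6.66667 μs; sum = 61.0599 μs.
Propagation delays (d/s per hop): 0.026, 0.205667, 0.174, 0.0533333 μs; sum = 0.459 μs.
End-to-end = 61.5 μs.

61.5 μs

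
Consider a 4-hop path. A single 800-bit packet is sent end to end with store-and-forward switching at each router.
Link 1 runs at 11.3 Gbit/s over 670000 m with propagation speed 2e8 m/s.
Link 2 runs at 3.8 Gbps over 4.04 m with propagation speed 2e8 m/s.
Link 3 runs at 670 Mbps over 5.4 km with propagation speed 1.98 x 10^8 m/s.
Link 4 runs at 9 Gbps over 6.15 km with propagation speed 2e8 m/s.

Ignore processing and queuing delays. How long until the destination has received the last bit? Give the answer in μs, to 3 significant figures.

3410 μs

Transmission delays (L/R per hop): 0.0707965, 0.210526, 1.19403, 0.0888889 μs; sum = 1.56424 μs.
Propagation delays (d/s per hop): 3350, 0.0202, 27.2727, 30.75 μs; sum = 3408.04 μs.
End-to-end = 3410 μs.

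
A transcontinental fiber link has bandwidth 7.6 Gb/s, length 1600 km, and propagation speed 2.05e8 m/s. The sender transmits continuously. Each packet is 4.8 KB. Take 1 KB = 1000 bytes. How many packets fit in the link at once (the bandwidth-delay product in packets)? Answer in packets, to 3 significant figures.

1540 packets

Propagation delay = 1600000 / 2.05e+08 = 0.00780488 s.
BDP = R × t_prop = 7600000000 × 0.00780488 = 59317100 bits.
In packets of 38400 bits: 1540 packets.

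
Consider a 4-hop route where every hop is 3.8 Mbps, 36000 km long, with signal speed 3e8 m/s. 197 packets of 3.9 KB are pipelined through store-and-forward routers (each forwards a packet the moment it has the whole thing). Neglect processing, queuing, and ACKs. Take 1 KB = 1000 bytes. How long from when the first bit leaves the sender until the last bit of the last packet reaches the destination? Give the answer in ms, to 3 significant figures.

2120 ms

Per-hop transmission t_tx = L/R = 31200/3800000 = 8.21053 ms.
Per-hop propagation t_prop = 36000000/300000000 = 120 ms.
Pipeline fill: first packet needs 4·t_tx to clear all hops; remaining 196 packets each add one t_tx.
Total = (4+197-1)·t_tx + 4·t_prop = 200·8.21053 + 4·120 = 2120 ms.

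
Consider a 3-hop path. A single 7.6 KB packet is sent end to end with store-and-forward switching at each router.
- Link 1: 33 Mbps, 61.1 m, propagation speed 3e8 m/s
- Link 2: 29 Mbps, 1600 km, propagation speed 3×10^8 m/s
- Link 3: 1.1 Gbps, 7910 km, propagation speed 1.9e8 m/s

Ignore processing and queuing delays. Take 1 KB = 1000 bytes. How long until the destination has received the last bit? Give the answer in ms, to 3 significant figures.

L = 60800 bits.
Transmission delays (L/R per hop): 1.84242, 2.09655, 0.0552727 ms; sum = 3.99425 ms.
Propagation delays (d/s per hop): 0.000203667, 5.33333, 41.6316 ms; sum = 46.9651 ms.
End-to-end = 51.0 ms.

51.0 ms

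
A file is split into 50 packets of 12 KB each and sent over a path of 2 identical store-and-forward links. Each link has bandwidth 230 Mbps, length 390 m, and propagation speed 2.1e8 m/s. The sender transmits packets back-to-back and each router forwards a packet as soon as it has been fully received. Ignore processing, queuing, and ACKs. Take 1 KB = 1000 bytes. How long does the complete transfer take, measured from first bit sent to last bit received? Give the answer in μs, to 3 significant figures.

21300 μs

Per-hop transmission t_tx = L/R = 96000/230000000 = 417.391 μs.
Per-hop propagation t_prop = 390/210000000 = 1.85714 μs.
Pipeline fill: first packet needs 2·t_tx to clear all hops; remaining 49 packets each add one t_tx.
Total = (2+50-1)·t_tx + 2·t_prop = 51·417.391 + 2·1.85714 = 21300 μs.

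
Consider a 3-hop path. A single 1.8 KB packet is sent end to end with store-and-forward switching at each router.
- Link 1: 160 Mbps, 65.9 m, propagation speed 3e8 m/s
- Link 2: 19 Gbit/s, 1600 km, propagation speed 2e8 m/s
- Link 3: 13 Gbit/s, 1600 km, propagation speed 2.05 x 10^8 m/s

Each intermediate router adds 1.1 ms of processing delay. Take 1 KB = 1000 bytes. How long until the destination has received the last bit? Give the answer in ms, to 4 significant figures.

18.10 ms

L = 14400 bits.
Transmission delays (L/R per hop): 0.09, 0.000757895, 0.00110769 ms; sum = 0.0918656 ms.
Propagation delays (d/s per hop): 0.000219667, 8, 7.80488 ms; sum = 15.8051 ms.
Processing at 2 router(s): 2 × 1.1 ms = 2.2 ms.
End-to-end = 18.10 ms.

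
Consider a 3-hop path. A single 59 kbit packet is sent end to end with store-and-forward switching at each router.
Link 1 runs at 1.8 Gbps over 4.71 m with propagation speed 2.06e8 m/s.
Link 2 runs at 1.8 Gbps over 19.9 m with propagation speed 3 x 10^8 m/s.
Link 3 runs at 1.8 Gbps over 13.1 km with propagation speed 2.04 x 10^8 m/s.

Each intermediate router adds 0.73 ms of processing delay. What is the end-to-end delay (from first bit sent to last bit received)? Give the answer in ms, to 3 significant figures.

1.62 ms

L = 59000 bits.
Transmission delay per hop = L/R = 59000/1800000000 = 0.0327778 ms; 3 hops → 0.0983333 ms.
Propagation delays (d/s per hop): 2.28641e-05, 6.63333e-05, 0.0642157 ms; sum = 0.0643049 ms.
Processing at 2 router(s): 2 × 0.73 ms = 1.46 ms.
End-to-end = 1.62 ms.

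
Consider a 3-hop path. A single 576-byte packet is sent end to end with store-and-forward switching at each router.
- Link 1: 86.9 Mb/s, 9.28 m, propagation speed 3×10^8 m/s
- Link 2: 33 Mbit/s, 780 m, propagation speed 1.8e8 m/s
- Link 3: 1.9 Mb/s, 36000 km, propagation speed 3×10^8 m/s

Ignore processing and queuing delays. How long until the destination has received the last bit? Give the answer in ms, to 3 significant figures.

123 ms

L = 576 × 8 = 4608 bits.
Transmission delays (L/R per hop): 0.0530265, 0.139636, 2.42526 ms; sum = 2.61793 ms.
Propagation delays (d/s per hop): 3.09333e-05, 0.00433333, 120 ms; sum = 120.004 ms.
End-to-end = 123 ms.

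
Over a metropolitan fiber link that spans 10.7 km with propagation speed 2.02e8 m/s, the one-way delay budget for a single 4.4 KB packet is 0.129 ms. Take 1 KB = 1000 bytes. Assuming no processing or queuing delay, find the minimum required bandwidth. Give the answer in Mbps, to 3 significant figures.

463 Mbps

L = 35200 bits.
Propagation delay = 10700 / 202000000 = 0.0529703 ms.
Transmission budget = 0.129 − 0.0529703 = 0.0760297 ms.
R ≥ L / t_tx = 35200 bits / 7.60297e-05 s = 463 Mbps.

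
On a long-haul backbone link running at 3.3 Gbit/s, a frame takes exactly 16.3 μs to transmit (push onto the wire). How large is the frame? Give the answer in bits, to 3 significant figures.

L = R × t_tx = 3300000000 b/s × 1.63e-05 s = 53790 bits.

53800 bits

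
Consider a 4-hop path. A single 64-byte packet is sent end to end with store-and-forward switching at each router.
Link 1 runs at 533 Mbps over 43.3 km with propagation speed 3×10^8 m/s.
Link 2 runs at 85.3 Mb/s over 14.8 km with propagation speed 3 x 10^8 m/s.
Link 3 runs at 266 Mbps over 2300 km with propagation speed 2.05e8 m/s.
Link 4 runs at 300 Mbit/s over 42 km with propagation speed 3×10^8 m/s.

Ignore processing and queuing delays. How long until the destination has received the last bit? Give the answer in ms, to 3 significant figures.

L = 64 × 8 = 512 bits.
Transmission delays (L/R per hop): 0.0009606, 0.00600234, 0.00192481, 0.00170667 ms; sum = 0.0105944 ms.
Propagation delays (d/s per hop): 0.144333, 0.0493333, 11.2195, 0.14 ms; sum = 11.5532 ms.
End-to-end = 11.6 ms.

11.6 ms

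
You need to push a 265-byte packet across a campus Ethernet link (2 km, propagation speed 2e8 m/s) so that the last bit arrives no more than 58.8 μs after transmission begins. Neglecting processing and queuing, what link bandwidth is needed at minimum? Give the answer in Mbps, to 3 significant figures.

L = 2120 bits.
Propagation delay = 2000 / 200000000 = 10 μs.
Transmission budget = 58.8 − 10 = 48.8 μs.
R ≥ L / t_tx = 2120 bits / 4.88e-05 s = 43.4 Mbps.

43.4 Mbps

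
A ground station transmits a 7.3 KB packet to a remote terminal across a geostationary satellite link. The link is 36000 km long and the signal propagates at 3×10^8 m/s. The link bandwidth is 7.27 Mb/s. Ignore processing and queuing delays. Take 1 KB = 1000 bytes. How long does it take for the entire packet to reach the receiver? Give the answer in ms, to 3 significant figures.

128 ms

L = 58400 bits.
Transmission delay = L/R = 58400 / 7270000 = 8.03301 ms.
Propagation delay = d/s = 36000000 m / 300000000 m/s = 120 ms.
Total = 128 ms.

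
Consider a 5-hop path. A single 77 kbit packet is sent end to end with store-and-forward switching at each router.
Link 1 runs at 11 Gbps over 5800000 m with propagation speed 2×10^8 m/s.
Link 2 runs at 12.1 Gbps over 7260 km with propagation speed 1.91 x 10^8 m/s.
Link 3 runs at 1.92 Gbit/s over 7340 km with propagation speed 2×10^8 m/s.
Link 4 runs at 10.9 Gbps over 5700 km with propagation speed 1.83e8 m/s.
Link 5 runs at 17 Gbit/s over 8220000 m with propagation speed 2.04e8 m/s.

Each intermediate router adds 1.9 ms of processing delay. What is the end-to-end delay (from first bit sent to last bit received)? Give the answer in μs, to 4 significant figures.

182800 μs

L = 77000 bits.
Transmission delays (L/R per hop): 7, 6.36364, 40.1042, 7.06422, 4.52941 μs; sum = 65.0614 μs.
Propagation delays (d/s per hop): 29000, 38010.5, 36700, 31147.5, 40294.1 μs; sum = 175152 μs.
Processing at 4 router(s): 4 × 1.9 ms = 7600 μs.
End-to-end = 182800 μs.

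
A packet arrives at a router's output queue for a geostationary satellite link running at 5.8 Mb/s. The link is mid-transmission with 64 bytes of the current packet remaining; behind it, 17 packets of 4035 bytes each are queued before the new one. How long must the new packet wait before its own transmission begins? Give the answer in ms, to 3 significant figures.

94.7 ms

Each queued packet: L/R = 32280/5800000 = 5.56552 ms.
17 queued → 94.6138 ms.
Plus remaining 512 bits of current packet: 0.0882759 ms.
Queuing delay = 94.7 ms.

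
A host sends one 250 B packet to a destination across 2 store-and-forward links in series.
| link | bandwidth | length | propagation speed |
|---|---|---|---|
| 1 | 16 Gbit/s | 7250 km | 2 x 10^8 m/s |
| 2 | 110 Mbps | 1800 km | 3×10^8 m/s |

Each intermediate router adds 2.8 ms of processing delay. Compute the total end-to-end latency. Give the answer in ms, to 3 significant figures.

L = 250 × 8 = 2000 bits.
Transmission delays (L/R per hop): 0.000125, 0.0181818 ms; sum = 0.0183068 ms.
Propagation delays (d/s per hop): 36.25, 6 ms; sum = 42.25 ms.
Processing at 1 router(s): 1 × 2.8 ms = 2.8 ms.
End-to-end = 45.1 ms.

45.1 ms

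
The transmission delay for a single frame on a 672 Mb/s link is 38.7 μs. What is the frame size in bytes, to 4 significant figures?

L = R × t_tx = 672000000 b/s × 3.87e-05 s = 26006.4 bits.
In bytes: 26006.4 / 8 = 3251 bytes.

3251 bytes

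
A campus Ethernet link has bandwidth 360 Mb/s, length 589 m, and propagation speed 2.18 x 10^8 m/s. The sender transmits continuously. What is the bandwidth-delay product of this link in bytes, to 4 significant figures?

121.6 bytes

Propagation delay = 589 / 2.18e+08 = 2.70183e-06 s.
BDP = R × t_prop = 360000000 × 2.70183e-06 = 972.661 bits.
In bytes: 972.661/8 = 121.6 bytes.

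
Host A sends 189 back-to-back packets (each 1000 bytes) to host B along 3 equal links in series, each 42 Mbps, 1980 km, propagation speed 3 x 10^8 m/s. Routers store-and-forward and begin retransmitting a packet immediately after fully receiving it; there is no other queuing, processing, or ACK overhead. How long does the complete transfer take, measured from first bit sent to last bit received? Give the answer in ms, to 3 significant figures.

56.2 ms

Per-hop transmission t_tx = L/R = 8000/42000000 = 0.190476 ms.
Per-hop propagation t_prop = 1980000/300000000 = 6.6 ms.
Pipeline fill: first packet needs 3·t_tx to clear all hops; remaining 188 packets each add one t_tx.
Total = (3+189-1)·t_tx + 3·t_prop = 191·0.190476 + 3·6.6 = 56.2 ms.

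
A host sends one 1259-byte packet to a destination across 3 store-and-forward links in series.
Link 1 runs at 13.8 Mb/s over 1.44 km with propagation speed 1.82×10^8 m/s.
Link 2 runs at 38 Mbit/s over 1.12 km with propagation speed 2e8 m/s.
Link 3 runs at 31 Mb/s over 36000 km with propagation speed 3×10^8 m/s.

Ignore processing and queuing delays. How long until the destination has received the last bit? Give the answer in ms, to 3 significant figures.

121 ms

L = 1259 × 8 = 10072 bits.
Transmission delays (L/R per hop): 0.729855, 0.265053, 0.324903 ms; sum = 1.31981 ms.
Propagation delays (d/s per hop): 0.00791209, 0.0056, 120 ms; sum = 120.014 ms.
End-to-end = 121 ms.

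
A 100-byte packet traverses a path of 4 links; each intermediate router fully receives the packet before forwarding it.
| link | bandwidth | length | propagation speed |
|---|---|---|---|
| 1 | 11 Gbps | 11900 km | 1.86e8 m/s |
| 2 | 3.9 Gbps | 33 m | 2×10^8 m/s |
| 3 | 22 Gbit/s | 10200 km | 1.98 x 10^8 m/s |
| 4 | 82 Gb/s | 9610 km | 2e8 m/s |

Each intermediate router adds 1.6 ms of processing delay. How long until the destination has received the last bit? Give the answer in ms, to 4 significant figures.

168.3 ms

L = 100 × 8 = 800 bits.
Transmission delays (L/R per hop): 7.27273e-05, 0.000205128, 3.63636e-05, 9.7561e-06 ms; sum = 0.000323975 ms.
Propagation delays (d/s per hop): 63.9785, 0.000165, 51.5152, 48.05 ms; sum = 163.544 ms.
Processing at 3 router(s): 3 × 1.6 ms = 4.8 ms.
End-to-end = 168.3 ms.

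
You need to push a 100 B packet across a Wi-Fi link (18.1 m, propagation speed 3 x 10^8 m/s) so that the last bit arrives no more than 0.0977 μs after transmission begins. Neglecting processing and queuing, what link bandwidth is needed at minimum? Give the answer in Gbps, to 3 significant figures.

21.4 Gbps

L = 800 bits.
Propagation delay = 18.1 / 300000000 = 0.0603333 μs.
Transmission budget = 0.0977 − 0.0603333 = 0.0373667 μs.
R ≥ L / t_tx = 800 bits / 3.73667e-08 s = 21.4 Gbps.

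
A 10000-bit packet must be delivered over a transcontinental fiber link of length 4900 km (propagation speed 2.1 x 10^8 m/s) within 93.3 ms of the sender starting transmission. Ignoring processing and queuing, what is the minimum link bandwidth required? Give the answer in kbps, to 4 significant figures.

Propagation delay = 4900000 / 210000000 = 23.3333 ms.
Transmission budget = 93.3 − 23.3333 = 69.9667 ms.
R ≥ L / t_tx = 10000 bits / 0.0699667 s = 142.9 kbps.

142.9 kbps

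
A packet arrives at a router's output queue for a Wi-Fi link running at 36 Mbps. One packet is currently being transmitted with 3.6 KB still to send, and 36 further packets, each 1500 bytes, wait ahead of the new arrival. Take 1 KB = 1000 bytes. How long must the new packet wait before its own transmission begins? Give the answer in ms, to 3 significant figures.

12.8 ms

Each queued packet: L/R = 12000/36000000 = 0.333333 ms.
36 queued → 12 ms.
Plus remaining 28800 bits of current packet: 0.8 ms.
Queuing delay = 12.8 ms.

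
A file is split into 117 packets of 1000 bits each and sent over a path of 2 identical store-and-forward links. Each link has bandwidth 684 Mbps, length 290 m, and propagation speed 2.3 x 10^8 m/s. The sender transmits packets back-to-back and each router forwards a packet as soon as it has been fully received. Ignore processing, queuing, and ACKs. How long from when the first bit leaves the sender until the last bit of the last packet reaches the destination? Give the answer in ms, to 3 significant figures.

0.175 ms

Per-hop transmission t_tx = L/R = 1000/684000000 = 0.00146199 ms.
Per-hop propagation t_prop = 290/2.3e+08 = 0.00126087 ms.
Pipeline fill: first packet needs 2·t_tx to clear all hops; remaining 116 packets each add one t_tx.
Total = (2+117-1)·t_tx + 2·t_prop = 118·0.00146199 + 2·0.00126087 = 0.175 ms.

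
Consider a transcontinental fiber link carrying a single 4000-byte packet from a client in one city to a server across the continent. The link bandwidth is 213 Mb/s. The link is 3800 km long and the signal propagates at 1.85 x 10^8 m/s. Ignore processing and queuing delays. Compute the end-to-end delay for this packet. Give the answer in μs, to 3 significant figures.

L = 4000 × 8 = 32000 bits.
Transmission delay = L/R = 32000 / 213000000 = 150.235 μs.
Propagation delay = d/s = 3800000 m / 185000000 m/s = 20540.5 μs.
Total = 20700 μs.

20700 μs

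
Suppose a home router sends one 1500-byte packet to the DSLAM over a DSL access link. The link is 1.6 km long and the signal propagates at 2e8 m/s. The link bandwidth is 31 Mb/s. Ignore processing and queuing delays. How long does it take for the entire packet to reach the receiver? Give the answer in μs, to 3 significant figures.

L = 1500 × 8 = 12000 bits.
Transmission delay = L/R = 12000 / 31000000 = 387.097 μs.
Propagation delay = d/s = 1600 m / 200000000 m/s = 8 μs.
Total = 395 μs.

395 μs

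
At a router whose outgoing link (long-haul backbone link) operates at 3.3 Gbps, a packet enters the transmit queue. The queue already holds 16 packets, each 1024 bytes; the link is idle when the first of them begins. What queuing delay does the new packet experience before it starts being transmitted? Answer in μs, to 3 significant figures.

Each queued packet: L/R = 8192/3300000000 = 2.48242 μs.
16 queued → 39.7188 μs.
Queuing delay = 39.7 μs.

39.7 μs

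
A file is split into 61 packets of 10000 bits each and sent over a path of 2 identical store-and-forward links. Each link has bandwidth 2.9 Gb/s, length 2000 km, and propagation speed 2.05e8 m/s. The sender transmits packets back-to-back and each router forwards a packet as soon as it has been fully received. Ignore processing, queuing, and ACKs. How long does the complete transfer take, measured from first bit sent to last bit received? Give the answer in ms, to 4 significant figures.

Per-hop transmission t_tx = L/R = 10000/2900000000 = 0.00344828 ms.
Per-hop propagation t_prop = 2000000/2.05e+08 = 9.7561 ms.
Pipeline fill: first packet needs 2·t_tx to clear all hops; remaining 60 packets each add one t_tx.
Total = (2+61-1)·t_tx + 2·t_prop = 62·0.00344828 + 2·9.7561 = 19.73 ms.

19.73 ms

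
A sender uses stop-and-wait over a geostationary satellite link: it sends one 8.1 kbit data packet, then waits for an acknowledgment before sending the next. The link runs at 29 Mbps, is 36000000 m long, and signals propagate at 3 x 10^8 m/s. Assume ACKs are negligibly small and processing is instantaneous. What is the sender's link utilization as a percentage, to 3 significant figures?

t_tx = L/R = 8100/29000000 = 0.00027931 s.
t_prop = 36000000/300000000 = 0.12 s; RTT = 0.24 s.
Cycle = t_tx + RTT = 0.240279 s.
Utilization = t_tx / cycle = 0.00027931/0.240279 = 0.116 %.

0.116 %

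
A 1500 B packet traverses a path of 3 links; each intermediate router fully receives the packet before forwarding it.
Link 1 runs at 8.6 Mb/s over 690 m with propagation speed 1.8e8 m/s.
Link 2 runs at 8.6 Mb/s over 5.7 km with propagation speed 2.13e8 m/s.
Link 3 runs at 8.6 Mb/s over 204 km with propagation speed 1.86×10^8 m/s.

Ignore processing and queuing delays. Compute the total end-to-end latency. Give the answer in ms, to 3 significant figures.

5.31 ms

L = 1500 × 8 = 12000 bits.
Transmission delay per hop = L/R = 12000/8600000 = 1.39535 ms; 3 hops → 4.18605 ms.
Propagation delays (d/s per hop): 0.00383333, 0.0267606, 1.09677 ms; sum = 1.12737 ms.
End-to-end = 5.31 ms.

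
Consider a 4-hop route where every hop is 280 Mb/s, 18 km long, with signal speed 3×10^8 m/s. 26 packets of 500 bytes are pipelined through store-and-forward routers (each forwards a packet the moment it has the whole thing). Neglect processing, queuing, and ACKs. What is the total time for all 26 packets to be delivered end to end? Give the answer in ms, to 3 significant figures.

0.654 ms

Per-hop transmission t_tx = L/R = 4000/280000000 = 0.0142857 ms.
Per-hop propagation t_prop = 18000/300000000 = 0.06 ms.
Pipeline fill: first packet needs 4·t_tx to clear all hops; remaining 25 packets each add one t_tx.
Total = (4+26-1)·t_tx + 4·t_prop = 29·0.0142857 + 4·0.06 = 0.654 ms.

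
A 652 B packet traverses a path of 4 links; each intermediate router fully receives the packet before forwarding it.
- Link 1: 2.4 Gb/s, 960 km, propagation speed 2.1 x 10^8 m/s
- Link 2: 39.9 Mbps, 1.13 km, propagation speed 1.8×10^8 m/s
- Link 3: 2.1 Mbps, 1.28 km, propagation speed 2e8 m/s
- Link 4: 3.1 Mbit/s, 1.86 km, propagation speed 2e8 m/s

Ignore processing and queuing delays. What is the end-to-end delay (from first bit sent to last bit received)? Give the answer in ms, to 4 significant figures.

8.893 ms

L = 652 × 8 = 5216 bits.
Transmission delays (L/R per hop): 0.00217333, 0.130727, 2.48381, 1.68258 ms; sum = 4.29929 ms.
Propagation delays (d/s per hop): 4.57143, 0.00627778, 0.0064, 0.0093 ms; sum = 4.59341 ms.
End-to-end = 8.893 ms.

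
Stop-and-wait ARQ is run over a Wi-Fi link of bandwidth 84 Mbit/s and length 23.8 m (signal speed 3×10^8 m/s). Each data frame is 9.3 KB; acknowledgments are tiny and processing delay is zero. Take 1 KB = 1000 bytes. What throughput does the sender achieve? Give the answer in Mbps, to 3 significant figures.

84.0 Mbps

t_tx = L/R = 74400/84000000 = 0.000885714 s.
t_prop = 23.8/300000000 = 7.93333e-08 s; RTT = 1.58667e-07 s.
Cycle = t_tx + RTT = 0.000885873 s.
Throughput = L / cycle = 74400 / 0.000885873 = 84.0 Mbps.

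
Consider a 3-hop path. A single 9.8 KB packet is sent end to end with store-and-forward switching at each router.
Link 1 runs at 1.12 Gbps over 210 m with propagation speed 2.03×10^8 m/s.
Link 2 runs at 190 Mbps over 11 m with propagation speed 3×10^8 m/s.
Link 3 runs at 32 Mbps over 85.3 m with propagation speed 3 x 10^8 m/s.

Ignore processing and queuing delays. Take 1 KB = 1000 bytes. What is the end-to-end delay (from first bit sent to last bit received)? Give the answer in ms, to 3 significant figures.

L = 78400 bits.
Transmission delays (L/R per hop): 0.07, 0.412632, 2.45 ms; sum = 2.93263 ms.
Propagation delays (d/s per hop): 0.00103448, 3.66667e-05, 0.000284333 ms; sum = 0.00135548 ms.
End-to-end = 2.93 ms.

2.93 ms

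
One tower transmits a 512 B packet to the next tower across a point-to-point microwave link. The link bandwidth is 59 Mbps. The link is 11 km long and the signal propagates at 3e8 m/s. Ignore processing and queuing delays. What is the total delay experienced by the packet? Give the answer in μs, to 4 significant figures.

106.1 μs

L = 512 × 8 = 4096 bits.
Transmission delay = L/R = 4096 / 59000000 = 69.4237 μs.
Propagation delay = d/s = 11000 m / 300000000 m/s = 36.6667 μs.
Total = 106.1 μs.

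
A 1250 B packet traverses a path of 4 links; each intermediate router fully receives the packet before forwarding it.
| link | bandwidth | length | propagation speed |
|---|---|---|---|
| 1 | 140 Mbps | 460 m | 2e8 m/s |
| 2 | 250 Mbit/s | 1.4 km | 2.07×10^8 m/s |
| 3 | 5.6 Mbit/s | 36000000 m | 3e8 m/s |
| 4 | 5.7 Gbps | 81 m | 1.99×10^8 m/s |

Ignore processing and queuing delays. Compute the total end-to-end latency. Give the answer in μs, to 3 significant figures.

122000 μs

L = 1250 × 8 = 10000 bits.
Transmission delays (L/R per hop): 71.4286, 40, 1785.71, 1.75439 μs; sum = 1898.9 μs.
Propagation delays (d/s per hop): 2.3, 6.76329, 120000, 0.407035 μs; sum = 120009 μs.
End-to-end = 122000 μs.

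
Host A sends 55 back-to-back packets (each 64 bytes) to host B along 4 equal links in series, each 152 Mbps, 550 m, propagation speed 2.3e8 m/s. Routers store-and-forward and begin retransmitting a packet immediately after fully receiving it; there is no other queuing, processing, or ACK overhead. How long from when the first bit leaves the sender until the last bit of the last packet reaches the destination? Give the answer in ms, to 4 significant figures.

0.2049 ms

Per-hop transmission t_tx = L/R = 512/152000000 = 0.00336842 ms.
Per-hop propagation t_prop = 550/2.3e+08 = 0.0023913 ms.
Pipeline fill: first packet needs 4·t_tx to clear all hops; remaining 54 packets each add one t_tx.
Total = (4+55-1)·t_tx + 4·t_prop = 58·0.00336842 + 4·0.0023913 = 0.2049 ms.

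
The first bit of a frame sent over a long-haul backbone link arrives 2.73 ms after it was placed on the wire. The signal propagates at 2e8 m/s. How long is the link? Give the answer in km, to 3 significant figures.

546 km

d = s × t_prop = 200000000 × 0.00273 = 546 km.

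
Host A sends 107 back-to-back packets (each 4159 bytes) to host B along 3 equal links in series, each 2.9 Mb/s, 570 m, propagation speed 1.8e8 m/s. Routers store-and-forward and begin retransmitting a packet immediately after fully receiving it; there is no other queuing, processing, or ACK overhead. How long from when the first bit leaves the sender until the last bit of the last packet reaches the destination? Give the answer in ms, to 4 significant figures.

Per-hop transmission t_tx = L/R = 33272/2900000 = 11.4731 ms.
Per-hop propagation t_prop = 570/180000000 = 0.00316667 ms.
Pipeline fill: first packet needs 3·t_tx to clear all hops; remaining 106 packets each add one t_tx.
Total = (3+107-1)·t_tx + 3·t_prop = 109·11.4731 + 3·0.00316667 = 1251 ms.

1251 ms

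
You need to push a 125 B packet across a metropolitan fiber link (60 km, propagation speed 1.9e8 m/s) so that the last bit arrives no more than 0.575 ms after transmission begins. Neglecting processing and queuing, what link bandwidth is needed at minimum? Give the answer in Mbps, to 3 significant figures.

L = 1000 bits.
Propagation delay = 60000 / 190000000 = 0.315789 ms.
Transmission budget = 0.575 − 0.315789 = 0.259211 ms.
R ≥ L / t_tx = 1000 bits / 0.000259211 s = 3.86 Mbps.

3.86 Mbps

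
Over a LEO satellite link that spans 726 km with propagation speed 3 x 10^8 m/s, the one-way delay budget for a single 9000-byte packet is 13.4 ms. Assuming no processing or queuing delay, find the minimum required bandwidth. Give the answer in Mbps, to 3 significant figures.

6.56 Mbps

L = 72000 bits.
Propagation delay = 726000 / 300000000 = 2.42 ms.
Transmission budget = 13.4 − 2.42 = 10.98 ms.
R ≥ L / t_tx = 72000 bits / 0.01098 s = 6.56 Mbps.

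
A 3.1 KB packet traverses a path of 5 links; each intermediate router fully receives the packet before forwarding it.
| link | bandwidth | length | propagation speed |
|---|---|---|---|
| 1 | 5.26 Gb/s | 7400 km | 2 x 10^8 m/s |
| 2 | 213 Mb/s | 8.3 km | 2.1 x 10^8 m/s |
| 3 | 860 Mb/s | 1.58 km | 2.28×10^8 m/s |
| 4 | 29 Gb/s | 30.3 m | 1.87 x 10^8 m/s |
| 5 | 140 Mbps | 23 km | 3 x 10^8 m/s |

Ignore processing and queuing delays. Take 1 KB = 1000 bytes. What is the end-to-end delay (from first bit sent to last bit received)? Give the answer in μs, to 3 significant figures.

37500 μs

L = 24800 bits.
Transmission delays (L/R per hop): 4.71483, 116.432, 28.8372, 0.855172, 177.143 μs; sum = 327.982 μs.
Propagation delays (d/s per hop): 37000, 39.5238, 6.92982, 0.162032, 76.6667 μs; sum = 37123.3 μs.
End-to-end = 37500 μs.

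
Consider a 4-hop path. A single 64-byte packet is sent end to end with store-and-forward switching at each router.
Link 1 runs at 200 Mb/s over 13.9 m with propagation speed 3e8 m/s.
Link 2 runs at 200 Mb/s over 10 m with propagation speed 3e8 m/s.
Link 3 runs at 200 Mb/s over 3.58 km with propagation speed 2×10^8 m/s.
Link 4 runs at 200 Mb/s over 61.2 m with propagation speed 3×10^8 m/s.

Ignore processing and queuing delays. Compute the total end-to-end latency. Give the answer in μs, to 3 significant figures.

28.4 μs

L = 64 × 8 = 512 bits.
Transmission delay per hop = L/R = 512/200000000 = 2.56 μs; 4 hops → 10.24 μs.
Propagation delays (d/s per hop): 0.0463333, 0.0333333, 17.9, 0.204 μs; sum = 18.1837 μs.
End-to-end = 28.4 μs.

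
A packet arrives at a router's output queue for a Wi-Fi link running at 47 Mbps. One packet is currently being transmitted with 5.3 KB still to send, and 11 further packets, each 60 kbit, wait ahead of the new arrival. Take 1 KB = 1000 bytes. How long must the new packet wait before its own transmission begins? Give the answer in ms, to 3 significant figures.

14.9 ms

Each queued packet: L/R = 60000/47000000 = 1.2766 ms.
11 queued → 14.0426 ms.
Plus remaining 42400 bits of current packet: 0.902128 ms.
Queuing delay = 14.9 ms.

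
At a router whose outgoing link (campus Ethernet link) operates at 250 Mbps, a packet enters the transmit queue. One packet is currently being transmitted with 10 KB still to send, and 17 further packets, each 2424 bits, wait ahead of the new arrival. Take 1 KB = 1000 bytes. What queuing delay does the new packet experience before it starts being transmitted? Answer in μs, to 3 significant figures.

485 μs

Each queued packet: L/R = 2424/250000000 = 9.696 μs.
17 queued → 164.832 μs.
Plus remaining 80000 bits of current packet: 320 μs.
Queuing delay = 485 μs.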